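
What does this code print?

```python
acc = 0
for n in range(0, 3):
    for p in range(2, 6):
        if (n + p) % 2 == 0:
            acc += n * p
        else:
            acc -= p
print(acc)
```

n=0,p=2: even sum, acc = 0+0 = 0
n=0,p=3: odd sum, acc = 0-3 = -3
n=0,p=4: even sum, acc = (-3)+0 = -3
n=0,p=5: odd sum, acc = (-3)-5 = -8
n=1,p=2: odd sum, acc = (-8)-2 = -10
n=1,p=3: even sum, acc = (-10)+3 = -7
n=1,p=4: odd sum, acc = (-7)-4 = -11
n=1,p=5: even sum, acc = (-11)+5 = -6
n=2,p=2: even sum, acc = (-6)+4 = -2
n=2,p=3: odd sum, acc = (-2)-3 = -5
n=2,p=4: even sum, acc = (-5)+8 = 3
n=2,p=5: odd sum, acc = 3-5 = -2

-2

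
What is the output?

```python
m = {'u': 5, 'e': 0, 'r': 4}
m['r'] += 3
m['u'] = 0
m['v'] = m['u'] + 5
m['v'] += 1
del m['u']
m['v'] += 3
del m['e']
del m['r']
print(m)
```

m['r'] = 4+3 = 7 → {'u': 5, 'e': 0, 'r': 7}
m['u'] = 0 → {'u': 0, 'e': 0, 'r': 7}
m['v'] = m['u']+5 = 5 → {'u': 0, 'e': 0, 'r': 7, 'v': 5}
m['v'] = 5+1 = 6 → {'u': 0, 'e': 0, 'r': 7, 'v': 6}
del 'u' → {'e': 0, 'r': 7, 'v': 6}
m['v'] = 6+3 = 9 → {'e': 0, 'r': 7, 'v': 9}
del 'e' → {'r': 7, 'v': 9}
del 'r' → {'v': 9}

{'v': 9}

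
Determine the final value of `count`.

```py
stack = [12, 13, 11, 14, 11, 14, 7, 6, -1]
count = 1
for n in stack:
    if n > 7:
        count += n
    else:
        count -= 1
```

73

n=12: >7, count = 1+12 = 13
n=13: >7, count = 13+13 = 26
n=11: >7, count = 26+11 = 37
n=14: >7, count = 37+14 = 51
n=11: >7, count = 51+11 = 62
n=14: >7, count = 62+14 = 76
n=7: not >7, count = 76-1 = 75
n=6: not >7, count = 75-1 = 74
n=-1: not >7, count = 74-1 = 73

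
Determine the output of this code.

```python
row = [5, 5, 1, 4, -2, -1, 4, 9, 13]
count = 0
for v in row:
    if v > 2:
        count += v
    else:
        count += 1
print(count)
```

v=5: >2, count = 0+5 = 5
v=5: >2, count = 5+5 = 10
v=1: not >2, count = 10+1 = 11
v=4: >2, count = 11+4 = 15
v=-2: not >2, count = 15+1 = 16
v=-1: not >2, count = 16+1 = 17
v=4: >2, count = 17+4 = 21
v=9: >2, count = 21+9 = 30
v=13: >2, count = 30+13 = 43

43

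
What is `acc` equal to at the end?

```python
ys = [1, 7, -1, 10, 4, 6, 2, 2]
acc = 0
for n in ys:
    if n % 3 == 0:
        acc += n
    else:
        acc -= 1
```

n=1: not %3==0, acc = 0-1 = -1
n=7: not %3==0, acc = (-1)-1 = -2
n=-1: not %3==0, acc = (-2)-1 = -3
n=10: not %3==0, acc = (-3)-1 = -4
n=4: not %3==0, acc = (-4)-1 = -5
n=6: %3==0, acc = (-5)+6 = 1
n=2: not %3==0, acc = 1-1 = 0
n=2: not %3==0, acc = 0-1 = -1

-1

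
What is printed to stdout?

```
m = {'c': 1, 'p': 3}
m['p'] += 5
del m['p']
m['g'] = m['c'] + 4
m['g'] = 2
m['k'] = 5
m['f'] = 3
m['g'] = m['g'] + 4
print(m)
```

m['p'] = 3+5 = 8 → {'c': 1, 'p': 8}
del 'p' → {'c': 1}
m['g'] = m['c']+4 = 5 → {'c': 1, 'g': 5}
m['g'] = 2 → {'c': 1, 'g': 2}
m['k'] = 5 → {'c': 1, 'g': 2, 'k': 5}
m['f'] = 3 → {'c': 1, 'g': 2, 'k': 5, 'f': 3}
m['g'] = m['g']+4 = 6 → {'c': 1, 'g': 6, 'k': 5, 'f': 3}

{'c': 1, 'g': 6, 'k': 5, 'f': 3}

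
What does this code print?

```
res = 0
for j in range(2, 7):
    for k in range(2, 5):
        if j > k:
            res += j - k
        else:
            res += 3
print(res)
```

j=2,k=2: not 2>2, res = 0+3 = 3
j=2,k=3: not 2>3, res = 3+3 = 6
j=2,k=4: not 2>4, res = 6+3 = 9
j=3,k=2: 3>2, res = 9+1 = 10
j=3,k=3: not 3>3, res = 10+3 = 13
j=3,k=4: not 3>4, res = 13+3 = 16
j=4,k=2: 4>2, res = 16+2 = 18
j=4,k=3: 4>3, res = 18+1 = 19
j=4,k=4: not 4>4, res = 19+3 = 22
j=5,k=2: 5>2, res = 22+3 = 25
j=5,k=3: 5>3, res = 25+2 = 27
j=5,k=4: 5>4, res = 27+1 = 28
j=6,k=2: 6>2, res = 28+4 = 32
j=6,k=3: 6>3, res = 32+3 = 35
j=6,k=4: 6>4, res = 35+2 = 37

37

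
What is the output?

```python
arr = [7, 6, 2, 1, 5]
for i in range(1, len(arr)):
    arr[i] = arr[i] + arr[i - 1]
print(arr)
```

i=1: arr[1] = 6+7 = 13 → [7, 13, 2, 1, 5]
i=2: arr[2] = 2+13 = 15 → [7, 13, 15, 1, 5]
i=3: arr[3] = 1+15 = 16 → [7, 13, 15, 16, 5]
i=4: arr[4] = 5+16 = 21 → [7, 13, 15, 16, 21]

[7, 13, 15, 16, 21]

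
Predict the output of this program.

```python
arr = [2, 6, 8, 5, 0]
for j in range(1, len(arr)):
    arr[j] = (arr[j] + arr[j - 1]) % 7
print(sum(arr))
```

5

j=1: arr[1] = (6+2)%7 = 1 → [2, 1, 8, 5, 0]
j=2: arr[2] = (8+1)%7 = 2 → [2, 1, 2, 5, 0]
j=3: arr[3] = (5+2)%7 = 0 → [2, 1, 2, 0, 0]
j=4: arr[4] = (0+0)%7 = 0 → [2, 1, 2, 0, 0]
sum = 5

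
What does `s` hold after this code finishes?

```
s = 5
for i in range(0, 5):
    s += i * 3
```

i=0: s = 5+0*3 = 5
i=1: s = 5+1*3 = 8
i=2: s = 8+2*3 = 14
i=3: s = 14+3*3 = 23
i=4: s = 23+4*3 = 35

35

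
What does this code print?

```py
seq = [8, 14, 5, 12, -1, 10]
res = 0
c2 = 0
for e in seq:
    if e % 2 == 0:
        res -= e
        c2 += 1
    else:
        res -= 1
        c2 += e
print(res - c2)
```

-54

e=8: even, res = 0-8 = -8; c2=1
e=14: even, res = (-8)-14 = -22; c2=2
e=5: not even, res = (-22)-1 = -23; c2=7
e=12: even, res = (-23)-12 = -35; c2=8
e=-1: not even, res = (-35)-1 = -36; c2=7
e=10: even, res = (-36)-10 = -46; c2=8
res-c2 = (-46)-8 = -54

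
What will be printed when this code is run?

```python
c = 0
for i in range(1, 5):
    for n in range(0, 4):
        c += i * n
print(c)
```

i=1,n=0: c = 0+0 = 0
i=1,n=1: c = 0+1 = 1
i=1,n=2: c = 1+2 = 3
i=1,n=3: c = 3+3 = 6
i=2,n=0: c = 6+0 = 6
i=2,n=1: c = 6+2 = 8
i=2,n=2: c = 8+4 = 12
i=2,n=3: c = 12+6 = 18
i=3,n=0: c = 18+0 = 18
i=3,n=1: c = 18+3 = 21
i=3,n=2: c = 21+6 = 27
i=3,n=3: c = 27+9 = 36
i=4,n=0: c = 36+0 = 36
i=4,n=1: c = 36+4 = 40
i=4,n=2: c = 40+8 = 48
i=4,n=3: c = 48+12 = 60

60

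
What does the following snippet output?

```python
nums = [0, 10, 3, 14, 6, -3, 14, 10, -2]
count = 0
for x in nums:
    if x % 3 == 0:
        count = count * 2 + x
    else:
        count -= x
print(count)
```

x=0: %3==0, count = 0*2+0 = 0
x=10: not %3==0, count = 0-10 = -10
x=3: %3==0, count = (-10)*2+3 = -17
x=14: not %3==0, count = (-17)-14 = -31
x=6: %3==0, count = (-31)*2+6 = -56
x=-3: %3==0, count = (-56)*2+(-3) = -115
x=14: not %3==0, count = (-115)-14 = -129
x=10: not %3==0, count = (-129)-10 = -139
x=-2: not %3==0, count = (-139)-(-2) = -137

-137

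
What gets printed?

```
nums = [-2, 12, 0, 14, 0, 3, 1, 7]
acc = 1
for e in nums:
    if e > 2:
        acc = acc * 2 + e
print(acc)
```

e=-2: not >2
e=12: >2, acc = 1*2+12 = 14
e=0: not >2
e=14: >2, acc = 14*2+14 = 42
e=0: not >2
e=3: >2, acc = 42*2+3 = 87
e=1: not >2
e=7: >2, acc = 87*2+7 = 181

181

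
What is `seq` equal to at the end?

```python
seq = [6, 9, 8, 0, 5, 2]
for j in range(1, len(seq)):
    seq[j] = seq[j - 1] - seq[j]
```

j=1: seq[1] = 6-9 = -3 → [6, -3, 8, 0, 5, 2]
j=2: seq[2] = (-3)-8 = -11 → [6, -3, -11, 0, 5, 2]
j=3: seq[3] = (-11)-0 = -11 → [6, -3, -11, -11, 5, 2]
j=4: seq[4] = (-11)-5 = -16 → [6, -3, -11, -11, -16, 2]
j=5: seq[5] = (-16)-2 = -18 → [6, -3, -11, -11, -16, -18]

[6, -3, -11, -11, -16, -18]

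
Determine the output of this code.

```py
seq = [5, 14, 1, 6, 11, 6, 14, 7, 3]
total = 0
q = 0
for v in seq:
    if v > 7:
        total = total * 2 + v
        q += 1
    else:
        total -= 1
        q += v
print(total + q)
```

103

v=5: not >7, total = 0-1 = -1; q=5
v=14: >7, total = (-1)*2+14 = 12; q=6
v=1: not >7, total = 12-1 = 11; q=7
v=6: not >7, total = 11-1 = 10; q=13
v=11: >7, total = 10*2+11 = 31; q=14
v=6: not >7, total = 31-1 = 30; q=20
v=14: >7, total = 30*2+14 = 74; q=21
v=7: not >7, total = 74-1 = 73; q=28
v=3: not >7, total = 73-1 = 72; q=31
total+q = 72+31 = 103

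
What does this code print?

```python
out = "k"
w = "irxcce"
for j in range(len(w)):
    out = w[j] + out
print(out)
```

j=0: prepend 'i' → 'ik'
j=1: prepend 'r' → 'rik'
j=2: prepend 'x' → 'xrik'
j=3: prepend 'c' → 'cxrik'
j=4: prepend 'c' → 'ccxrik'
j=5: prepend 'e' → 'eccxrik'

eccxrik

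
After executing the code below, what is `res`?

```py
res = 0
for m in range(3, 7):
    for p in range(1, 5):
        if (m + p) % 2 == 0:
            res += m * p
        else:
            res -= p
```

72

m=3,p=1: even sum, res = 0+3 = 3
m=3,p=2: odd sum, res = 3-2 = 1
m=3,p=3: even sum, res = 1+9 = 10
m=3,p=4: odd sum, res = 10-4 = 6
m=4,p=1: odd sum, res = 6-1 = 5
m=4,p=2: even sum, res = 5+8 = 13
m=4,p=3: odd sum, res = 13-3 = 10
m=4,p=4: even sum, res = 10+16 = 26
m=5,p=1: even sum, res = 26+5 = 31
m=5,p=2: odd sum, res = 31-2 = 29
m=5,p=3: even sum, res = 29+15 = 44
m=5,p=4: odd sum, res = 44-4 = 40
m=6,p=1: odd sum, res = 40-1 = 39
m=6,p=2: even sum, res = 39+12 = 51
m=6,p=3: odd sum, res = 51-3 = 48
m=6,p=4: even sum, res = 48+24 = 72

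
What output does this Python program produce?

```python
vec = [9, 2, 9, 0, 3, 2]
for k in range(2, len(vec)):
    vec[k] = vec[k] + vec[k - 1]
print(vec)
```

k=2: vec[2] = 9+2 = 11 → [9, 2, 11, 0, 3, 2]
k=3: vec[3] = 0+11 = 11 → [9, 2, 11, 11, 3, 2]
k=4: vec[4] = 3+11 = 14 → [9, 2, 11, 11, 14, 2]
k=5: vec[5] = 2+14 = 16 → [9, 2, 11, 11, 14, 16]

[9, 2, 11, 11, 14, 16]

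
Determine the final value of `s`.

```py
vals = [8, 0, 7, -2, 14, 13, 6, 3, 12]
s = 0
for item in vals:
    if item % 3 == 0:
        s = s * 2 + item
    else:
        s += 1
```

90

item=8: not %3==0, s = 0+1 = 1
item=0: %3==0, s = 1*2+0 = 2
item=7: not %3==0, s = 2+1 = 3
item=-2: not %3==0, s = 3+1 = 4
item=14: not %3==0, s = 4+1 = 5
item=13: not %3==0, s = 5+1 = 6
item=6: %3==0, s = 6*2+6 = 18
item=3: %3==0, s = 18*2+3 = 39
item=12: %3==0, s = 39*2+12 = 90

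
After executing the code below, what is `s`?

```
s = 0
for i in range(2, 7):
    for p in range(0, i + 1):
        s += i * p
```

i=2,p=0: s = 0+0 = 0
i=2,p=1: s = 0+2 = 2
i=2,p=2: s = 2+4 = 6
i=3,p=0: s = 6+0 = 6
i=3,p=1: s = 6+3 = 9
i=3,p=2: s = 9+6 = 15
i=3,p=3: s = 15+9 = 24
i=4,p=0: s = 24+0 = 24
i=4,p=1: s = 24+4 = 28
i=4,p=2: s = 28+8 = 36
i=4,p=3: s = 36+12 = 48
i=4,p=4: s = 48+16 = 64
i=5,p=0: s = 64+0 = 64
i=5,p=1: s = 64+5 = 69
i=5,p=2: s = 69+10 = 79
i=5,p=3: s = 79+15 = 94
i=5,p=4: s = 94+20 = 114
i=5,p=5: s = 114+25 = 139
i=6,p=0: s = 139+0 = 139
i=6,p=1: s = 139+6 = 145
i=6,p=2: s = 145+12 = 157
i=6,p=3: s = 157+18 = 175
i=6,p=4: s = 175+24 = 199
i=6,p=5: s = 199+30 = 229
i=6,p=6: s = 229+36 = 265

265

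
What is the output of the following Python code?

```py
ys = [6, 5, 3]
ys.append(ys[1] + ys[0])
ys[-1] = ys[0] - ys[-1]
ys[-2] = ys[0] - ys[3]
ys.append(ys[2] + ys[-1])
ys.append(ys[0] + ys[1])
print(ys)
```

append ys[1]+ys[0] = 5+6 = 11 → [6, 5, 3, 11]
ys[-1] = ys[0]-ys[-1] = 6-11 = -5 → [6, 5, 3, -5]
ys[-2] = ys[0]-ys[3] = 6-(-5) = 11 → [6, 5, 11, -5]
append ys[2]+ys[-1] = 11+(-5) = 6 → [6, 5, 11, -5, 6]
append ys[0]+ys[1] = 6+5 = 11 → [6, 5, 11, -5, 6, 11]

[6, 5, 11, -5, 6, 11]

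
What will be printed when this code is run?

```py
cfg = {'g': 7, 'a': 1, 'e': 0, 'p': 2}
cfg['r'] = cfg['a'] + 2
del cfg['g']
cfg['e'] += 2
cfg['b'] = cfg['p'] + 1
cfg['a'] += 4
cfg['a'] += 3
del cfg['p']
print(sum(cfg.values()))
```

cfg['r'] = cfg['a']+2 = 3 → {'g': 7, 'a': 1, 'e': 0, 'p': 2, 'r': 3}
del 'g' → {'a': 1, 'e': 0, 'p': 2, 'r': 3}
cfg['e'] = 0+2 = 2 → {'a': 1, 'e': 2, 'p': 2, 'r': 3}
cfg['b'] = cfg['p']+1 = 3 → {'a': 1, 'e': 2, 'p': 2, 'r': 3, 'b': 3}
cfg['a'] = 1+4 = 5 → {'a': 5, 'e': 2, 'p': 2, 'r': 3, 'b': 3}
cfg['a'] = 5+3 = 8 → {'a': 8, 'e': 2, 'p': 2, 'r': 3, 'b': 3}
del 'p' → {'a': 8, 'e': 2, 'r': 3, 'b': 3}
sum of values = 16

16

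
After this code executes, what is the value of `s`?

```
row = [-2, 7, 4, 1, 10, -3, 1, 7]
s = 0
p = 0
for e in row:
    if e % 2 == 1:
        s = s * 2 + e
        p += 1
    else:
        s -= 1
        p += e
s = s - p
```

44

e=-2: not odd, s = 0-1 = -1; p=-2
e=7: odd, s = (-1)*2+7 = 5; p=-1
e=4: not odd, s = 5-1 = 4; p=3
e=1: odd, s = 4*2+1 = 9; p=4
e=10: not odd, s = 9-1 = 8; p=14
e=-3: odd, s = 8*2+(-3) = 13; p=15
e=1: odd, s = 13*2+1 = 27; p=16
e=7: odd, s = 27*2+7 = 61; p=17
s-p = 61-17 = 44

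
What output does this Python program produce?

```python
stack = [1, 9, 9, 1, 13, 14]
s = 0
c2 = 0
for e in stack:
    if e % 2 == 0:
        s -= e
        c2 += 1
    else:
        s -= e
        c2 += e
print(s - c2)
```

e=1: not even, s = 0-1 = -1; c2=1
e=9: not even, s = (-1)-9 = -10; c2=10
e=9: not even, s = (-10)-9 = -19; c2=19
e=1: not even, s = (-19)-1 = -20; c2=20
e=13: not even, s = (-20)-13 = -33; c2=33
e=14: even, s = (-33)-14 = -47; c2=34
s-c2 = (-47)-34 = -81

-81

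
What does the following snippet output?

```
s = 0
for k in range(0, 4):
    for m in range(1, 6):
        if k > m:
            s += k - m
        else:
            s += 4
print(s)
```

72

k=0,m=1: not 0>1, s = 0+4 = 4
k=0,m=2: not 0>2, s = 4+4 = 8
k=0,m=3: not 0>3, s = 8+4 = 12
k=0,m=4: not 0>4, s = 12+4 = 16
k=0,m=5: not 0>5, s = 16+4 = 20
k=1,m=1: not 1>1, s = 20+4 = 24
k=1,m=2: not 1>2, s = 24+4 = 28
k=1,m=3: not 1>3, s = 28+4 = 32
k=1,m=4: not 1>4, s = 32+4 = 36
k=1,m=5: not 1>5, s = 36+4 = 40
k=2,m=1: 2>1, s = 40+1 = 41
k=2,m=2: not 2>2, s = 41+4 = 45
k=2,m=3: not 2>3, s = 45+4 = 49
k=2,m=4: not 2>4, s = 49+4 = 53
k=2,m=5: not 2>5, s = 53+4 = 57
k=3,m=1: 3>1, s = 57+2 = 59
k=3,m=2: 3>2, s = 59+1 = 60
k=3,m=3: not 3>3, s = 60+4 = 64
k=3,m=4: not 3>4, s = 64+4 = 68
k=3,m=5: not 3>5, s = 68+4 = 72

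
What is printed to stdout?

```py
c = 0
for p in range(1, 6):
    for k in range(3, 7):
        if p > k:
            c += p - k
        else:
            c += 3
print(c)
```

p=1,k=3: not 1>3, c = 0+3 = 3
p=1,k=4: not 1>4, c = 3+3 = 6
p=1,k=5: not 1>5, c = 6+3 = 9
p=1,k=6: not 1>6, c = 9+3 = 12
p=2,k=3: not 2>3, c = 12+3 = 15
p=2,k=4: not 2>4, c = 15+3 = 18
p=2,k=5: not 2>5, c = 18+3 = 21
p=2,k=6: not 2>6, c = 21+3 = 24
p=3,k=3: not 3>3, c = 24+3 = 27
p=3,k=4: not 3>4, c = 27+3 = 30
p=3,k=5: not 3>5, c = 30+3 = 33
p=3,k=6: not 3>6, c = 33+3 = 36
p=4,k=3: 4>3, c = 36+1 = 37
p=4,k=4: not 4>4, c = 37+3 = 40
p=4,k=5: not 4>5, c = 40+3 = 43
p=4,k=6: not 4>6, c = 43+3 = 46
p=5,k=3: 5>3, c = 46+2 = 48
p=5,k=4: 5>4, c = 48+1 = 49
p=5,k=5: not 5>5, c = 49+3 = 52
p=5,k=6: not 5>6, c = 52+3 = 55

55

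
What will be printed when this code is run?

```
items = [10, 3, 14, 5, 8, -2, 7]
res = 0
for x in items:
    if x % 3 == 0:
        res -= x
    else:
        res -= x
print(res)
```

-45

x=10: not %3==0, res = 0-10 = -10
x=3: %3==0, res = (-10)-3 = -13
x=14: not %3==0, res = (-13)-14 = -27
x=5: not %3==0, res = (-27)-5 = -32
x=8: not %3==0, res = (-32)-8 = -40
x=-2: not %3==0, res = (-40)-(-2) = -38
x=7: not %3==0, res = (-38)-7 = -45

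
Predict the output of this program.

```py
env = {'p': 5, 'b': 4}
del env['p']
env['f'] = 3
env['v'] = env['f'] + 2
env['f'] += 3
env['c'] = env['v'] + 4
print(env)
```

{'b': 4, 'f': 6, 'v': 5, 'c': 9}

del 'p' → {'b': 4}
env['f'] = 3 → {'b': 4, 'f': 3}
env['v'] = env['f']+2 = 5 → {'b': 4, 'f': 3, 'v': 5}
env['f'] = 3+3 = 6 → {'b': 4, 'f': 6, 'v': 5}
env['c'] = env['v']+4 = 9 → {'b': 4, 'f': 6, 'v': 5, 'c': 9}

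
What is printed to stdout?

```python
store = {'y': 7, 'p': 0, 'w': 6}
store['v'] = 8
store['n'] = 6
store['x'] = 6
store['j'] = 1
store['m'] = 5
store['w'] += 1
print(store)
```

{'y': 7, 'p': 0, 'w': 7, 'v': 8, 'n': 6, 'x': 6, 'j': 1, 'm': 5}

store['v'] = 8 → {'y': 7, 'p': 0, 'w': 6, 'v': 8}
store['n'] = 6 → {'y': 7, 'p': 0, 'w': 6, 'v': 8, 'n': 6}
store['x'] = 6 → {'y': 7, 'p': 0, 'w': 6, 'v': 8, 'n': 6, 'x': 6}
store['j'] = 1 → {'y': 7, 'p': 0, 'w': 6, 'v': 8, 'n': 6, 'x': 6, 'j': 1}
store['m'] = 5 → {'y': 7, 'p': 0, 'w': 6, 'v': 8, 'n': 6, 'x': 6, 'j': 1, 'm': 5}
store['w'] = 6+1 = 7 → {'y': 7, 'p': 0, 'w': 7, 'v': 8, 'n': 6, 'x': 6, 'j': 1, 'm': 5}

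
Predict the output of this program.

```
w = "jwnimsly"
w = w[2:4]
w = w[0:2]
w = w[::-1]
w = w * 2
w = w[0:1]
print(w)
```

slice [2:4] → 'ni'
slice [0:2] → 'ni'
reverse → 'in'
repeat ×2 → 'inin'
slice [0:1] → 'i'

i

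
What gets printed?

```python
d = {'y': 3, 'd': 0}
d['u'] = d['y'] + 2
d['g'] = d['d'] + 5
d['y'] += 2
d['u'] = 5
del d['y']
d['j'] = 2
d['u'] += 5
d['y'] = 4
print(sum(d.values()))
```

d['u'] = d['y']+2 = 5 → {'y': 3, 'd': 0, 'u': 5}
d['g'] = d['d']+5 = 5 → {'y': 3, 'd': 0, 'u': 5, 'g': 5}
d['y'] = 3+2 = 5 → {'y': 5, 'd': 0, 'u': 5, 'g': 5}
d['u'] = 5 → {'y': 5, 'd': 0, 'u': 5, 'g': 5}
del 'y' → {'d': 0, 'u': 5, 'g': 5}
d['j'] = 2 → {'d': 0, 'u': 5, 'g': 5, 'j': 2}
d['u'] = 5+5 = 10 → {'d': 0, 'u': 10, 'g': 5, 'j': 2}
d['y'] = 4 → {'d': 0, 'u': 10, 'g': 5, 'j': 2, 'y': 4}
sum of values = 21

21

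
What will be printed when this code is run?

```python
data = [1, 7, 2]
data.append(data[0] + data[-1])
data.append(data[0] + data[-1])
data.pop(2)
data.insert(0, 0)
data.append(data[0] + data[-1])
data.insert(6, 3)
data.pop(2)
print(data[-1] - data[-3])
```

append data[0]+data[-1] = 1+2 = 3 → [1, 7, 2, 3]
append data[0]+data[-1] = 1+3 = 4 → [1, 7, 2, 3, 4]
pop(2) removes 2 → [1, 7, 3, 4]
insert 0 at 0 → [0, 1, 7, 3, 4]
append data[0]+data[-1] = 0+4 = 4 → [0, 1, 7, 3, 4, 4]
insert 3 at 6 → [0, 1, 7, 3, 4, 4, 3]
pop(2) removes 7 → [0, 1, 3, 4, 4, 3]
data[-1]-data[-3] = 3-4 = -1

-1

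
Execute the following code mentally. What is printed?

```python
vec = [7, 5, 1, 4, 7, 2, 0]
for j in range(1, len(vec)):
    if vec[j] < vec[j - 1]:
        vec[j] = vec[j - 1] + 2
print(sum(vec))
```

91

j=1: 5<7, vec[1] = 7+2 = 9 → [7, 9, 1, 4, 7, 2, 0]
j=2: 1<9, vec[2] = 9+2 = 11 → [7, 9, 11, 4, 7, 2, 0]
j=3: 4<11, vec[3] = 11+2 = 13 → [7, 9, 11, 13, 7, 2, 0]
j=4: 7<13, vec[4] = 13+2 = 15 → [7, 9, 11, 13, 15, 2, 0]
j=5: 2<15, vec[5] = 15+2 = 17 → [7, 9, 11, 13, 15, 17, 0]
j=6: 0<17, vec[6] = 17+2 = 19 → [7, 9, 11, 13, 15, 17, 19]
sum = 91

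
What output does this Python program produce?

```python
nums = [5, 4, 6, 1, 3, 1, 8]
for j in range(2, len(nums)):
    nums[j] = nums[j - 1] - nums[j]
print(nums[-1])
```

j=2: nums[2] = 4-6 = -2 → [5, 4, -2, 1, 3, 1, 8]
j=3: nums[3] = (-2)-1 = -3 → [5, 4, -2, -3, 3, 1, 8]
j=4: nums[4] = (-3)-3 = -6 → [5, 4, -2, -3, -6, 1, 8]
j=5: nums[5] = (-6)-1 = -7 → [5, 4, -2, -3, -6, -7, 8]
j=6: nums[6] = (-7)-8 = -15 → [5, 4, -2, -3, -6, -7, -15]

-15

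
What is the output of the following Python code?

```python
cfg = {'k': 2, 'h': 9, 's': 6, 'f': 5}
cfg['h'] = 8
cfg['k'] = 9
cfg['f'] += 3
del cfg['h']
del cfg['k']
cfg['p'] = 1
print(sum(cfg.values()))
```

cfg['h'] = 8 → {'k': 2, 'h': 8, 's': 6, 'f': 5}
cfg['k'] = 9 → {'k': 9, 'h': 8, 's': 6, 'f': 5}
cfg['f'] = 5+3 = 8 → {'k': 9, 'h': 8, 's': 6, 'f': 8}
del 'h' → {'k': 9, 's': 6, 'f': 8}
del 'k' → {'s': 6, 'f': 8}
cfg['p'] = 1 → {'s': 6, 'f': 8, 'p': 1}
sum of values = 15

15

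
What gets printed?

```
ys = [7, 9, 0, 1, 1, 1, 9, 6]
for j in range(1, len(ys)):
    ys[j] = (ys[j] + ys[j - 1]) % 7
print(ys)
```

j=1: ys[1] = (9+7)%7 = 2 → [7, 2, 0, 1, 1, 1, 9, 6]
j=2: ys[2] = (0+2)%7 = 2 → [7, 2, 2, 1, 1, 1, 9, 6]
j=3: ys[3] = (1+2)%7 = 3 → [7, 2, 2, 3, 1, 1, 9, 6]
j=4: ys[4] = (1+3)%7 = 4 → [7, 2, 2, 3, 4, 1, 9, 6]
j=5: ys[5] = (1+4)%7 = 5 → [7, 2, 2, 3, 4, 5, 9, 6]
j=6: ys[6] = (9+5)%7 = 0 → [7, 2, 2, 3, 4, 5, 0, 6]
j=7: ys[7] = (6+0)%7 = 6 → [7, 2, 2, 3, 4, 5, 0, 6]

[7, 2, 2, 3, 4, 5, 0, 6]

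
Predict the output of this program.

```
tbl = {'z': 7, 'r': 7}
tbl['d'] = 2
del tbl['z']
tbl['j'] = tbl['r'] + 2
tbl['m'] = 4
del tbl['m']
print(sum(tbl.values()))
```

tbl['d'] = 2 → {'z': 7, 'r': 7, 'd': 2}
del 'z' → {'r': 7, 'd': 2}
tbl['j'] = tbl['r']+2 = 9 → {'r': 7, 'd': 2, 'j': 9}
tbl['m'] = 4 → {'r': 7, 'd': 2, 'j': 9, 'm': 4}
del 'm' → {'r': 7, 'd': 2, 'j': 9}
sum of values = 18

18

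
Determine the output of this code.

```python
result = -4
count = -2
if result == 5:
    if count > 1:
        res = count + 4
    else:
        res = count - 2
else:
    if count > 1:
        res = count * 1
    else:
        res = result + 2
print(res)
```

-2

result=-4, count=-2
result == 5 is False; count > 1 is False
→ res = result + 2 = -2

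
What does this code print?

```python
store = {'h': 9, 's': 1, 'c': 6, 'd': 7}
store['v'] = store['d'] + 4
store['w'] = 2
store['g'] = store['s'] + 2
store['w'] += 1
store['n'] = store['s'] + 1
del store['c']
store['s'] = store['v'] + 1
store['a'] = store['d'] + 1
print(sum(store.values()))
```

55

store['v'] = store['d']+4 = 11 → {'h': 9, 's': 1, 'c': 6, 'd': 7, 'v': 11}
store['w'] = 2 → {'h': 9, 's': 1, 'c': 6, 'd': 7, 'v': 11, 'w': 2}
store['g'] = store['s']+2 = 3 → {'h': 9, 's': 1, 'c': 6, 'd': 7, 'v': 11, 'w': 2, 'g': 3}
store['w'] = 2+1 = 3 → {'h': 9, 's': 1, 'c': 6, 'd': 7, 'v': 11, 'w': 3, 'g': 3}
store['n'] = store['s']+1 = 2 → {'h': 9, 's': 1, 'c': 6, 'd': 7, 'v': 11, 'w': 3, 'g': 3, 'n': 2}
del 'c' → {'h': 9, 's': 1, 'd': 7, 'v': 11, 'w': 3, 'g': 3, 'n': 2}
store['s'] = store['v']+1 = 12 → {'h': 9, 's': 12, 'd': 7, 'v': 11, 'w': 3, 'g': 3, 'n': 2}
store['a'] = store['d']+1 = 8 → {'h': 9, 's': 12, 'd': 7, 'v': 11, 'w': 3, 'g': 3, 'n': 2, 'a': 8}
sum of values = 55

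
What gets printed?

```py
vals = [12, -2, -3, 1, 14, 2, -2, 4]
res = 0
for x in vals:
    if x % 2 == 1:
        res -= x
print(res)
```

x=12: not odd
x=-2: not odd
x=-3: odd, res = 0-(-3) = 3
x=1: odd, res = 3-1 = 2
x=14: not odd
x=2: not odd
x=-2: not odd
x=4: not odd

2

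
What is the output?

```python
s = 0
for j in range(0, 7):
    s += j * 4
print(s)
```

j=0: s = 0+0*4 = 0
j=1: s = 0+1*4 = 4
j=2: s = 4+2*4 = 12
j=3: s = 12+3*4 = 24
j=4: s = 24+4*4 = 40
j=5: s = 40+5*4 = 60
j=6: s = 60+6*4 = 84

84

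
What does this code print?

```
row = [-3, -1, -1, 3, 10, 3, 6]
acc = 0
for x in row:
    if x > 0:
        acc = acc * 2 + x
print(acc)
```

76

x=-3: not >0
x=-1: not >0
x=-1: not >0
x=3: >0, acc = 0*2+3 = 3
x=10: >0, acc = 3*2+10 = 16
x=3: >0, acc = 16*2+3 = 35
x=6: >0, acc = 35*2+6 = 76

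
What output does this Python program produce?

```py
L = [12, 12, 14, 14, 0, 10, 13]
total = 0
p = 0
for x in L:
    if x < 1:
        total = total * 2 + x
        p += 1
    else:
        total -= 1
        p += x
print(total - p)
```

-86

x=12: not <1, total = 0-1 = -1; p=12
x=12: not <1, total = (-1)-1 = -2; p=24
x=14: not <1, total = (-2)-1 = -3; p=38
x=14: not <1, total = (-3)-1 = -4; p=52
x=0: <1, total = (-4)*2+0 = -8; p=53
x=10: not <1, total = (-8)-1 = -9; p=63
x=13: not <1, total = (-9)-1 = -10; p=76
total-p = (-10)-76 = -86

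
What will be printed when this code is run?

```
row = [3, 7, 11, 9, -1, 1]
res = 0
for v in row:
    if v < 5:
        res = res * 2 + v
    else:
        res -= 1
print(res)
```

v=3: <5, res = 0*2+3 = 3
v=7: not <5, res = 3-1 = 2
v=11: not <5, res = 2-1 = 1
v=9: not <5, res = 1-1 = 0
v=-1: <5, res = 0*2+(-1) = -1
v=1: <5, res = (-1)*2+1 = -1

-1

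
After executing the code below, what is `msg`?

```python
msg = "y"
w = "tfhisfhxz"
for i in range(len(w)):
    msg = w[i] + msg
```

'zxhfsihfty'

i=0: prepend 't' → 'ty'
i=1: prepend 'f' → 'fty'
i=2: prepend 'h' → 'hfty'
i=3: prepend 'i' → 'ihfty'
i=4: prepend 's' → 'sihfty'
i=5: prepend 'f' → 'fsihfty'
i=6: prepend 'h' → 'hfsihfty'
i=7: prepend 'x' → 'xhfsihfty'
i=8: prepend 'z' → 'zxhfsihfty'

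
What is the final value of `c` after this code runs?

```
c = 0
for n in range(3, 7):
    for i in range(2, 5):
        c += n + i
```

n=3,i=2: c = 0+5 = 5
n=3,i=3: c = 5+6 = 11
n=3,i=4: c = 11+7 = 18
n=4,i=2: c = 18+6 = 24
n=4,i=3: c = 24+7 = 31
n=4,i=4: c = 31+8 = 39
n=5,i=2: c = 39+7 = 46
n=5,i=3: c = 46+8 = 54
n=5,i=4: c = 54+9 = 63
n=6,i=2: c = 63+8 = 71
n=6,i=3: c = 71+9 = 80
n=6,i=4: c = 80+10 = 90

90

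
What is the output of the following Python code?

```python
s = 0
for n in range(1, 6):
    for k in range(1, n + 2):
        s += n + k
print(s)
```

n=1,k=1: s = 0+2 = 2
n=1,k=2: s = 2+3 = 5
n=2,k=1: s = 5+3 = 8
n=2,k=2: s = 8+4 = 12
n=2,k=3: s = 12+5 = 17
n=3,k=1: s = 17+4 = 21
n=3,k=2: s = 21+5 = 26
n=3,k=3: s = 26+6 = 32
n=3,k=4: s = 32+7 = 39
n=4,k=1: s = 39+5 = 44
n=4,k=2: s = 44+6 = 50
n=4,k=3: s = 50+7 = 57
n=4,k=4: s = 57+8 = 65
n=4,k=5: s = 65+9 = 74
n=5,k=1: s = 74+6 = 80
n=5,k=2: s = 80+7 = 87
n=5,k=3: s = 87+8 = 95
n=5,k=4: s = 95+9 = 104
n=5,k=5: s = 104+10 = 114
n=5,k=6: s = 114+11 = 125

125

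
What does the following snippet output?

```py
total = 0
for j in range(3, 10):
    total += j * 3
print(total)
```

126

j=3: total = 0+3*3 = 9
j=4: total = 9+4*3 = 21
j=5: total = 21+5*3 = 36
j=6: total = 36+6*3 = 54
j=7: total = 54+7*3 = 75
j=8: total = 75+8*3 = 99
j=9: total = 99+9*3 = 126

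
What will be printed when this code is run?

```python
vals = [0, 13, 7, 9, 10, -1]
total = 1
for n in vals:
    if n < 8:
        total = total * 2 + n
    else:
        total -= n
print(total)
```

-69

n=0: <8, total = 1*2+0 = 2
n=13: not <8, total = 2-13 = -11
n=7: <8, total = (-11)*2+7 = -15
n=9: not <8, total = (-15)-9 = -24
n=10: not <8, total = (-24)-10 = -34
n=-1: <8, total = (-34)*2+(-1) = -69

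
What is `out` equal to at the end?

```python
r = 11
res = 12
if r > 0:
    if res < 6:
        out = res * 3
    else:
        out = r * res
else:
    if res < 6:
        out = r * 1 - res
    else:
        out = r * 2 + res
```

132

r=11, res=12
r > 0 is True; res < 6 is False
→ out = r * res = 132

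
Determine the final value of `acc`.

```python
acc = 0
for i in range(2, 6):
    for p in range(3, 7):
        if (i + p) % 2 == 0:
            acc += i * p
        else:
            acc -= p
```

88

i=2,p=3: odd sum, acc = 0-3 = -3
i=2,p=4: even sum, acc = (-3)+8 = 5
i=2,p=5: odd sum, acc = 5-5 = 0
i=2,p=6: even sum, acc = 0+12 = 12
i=3,p=3: even sum, acc = 12+9 = 21
i=3,p=4: odd sum, acc = 21-4 = 17
i=3,p=5: even sum, acc = 17+15 = 32
i=3,p=6: odd sum, acc = 32-6 = 26
i=4,p=3: odd sum, acc = 26-3 = 23
i=4,p=4: even sum, acc = 23+16 = 39
i=4,p=5: odd sum, acc = 39-5 = 34
i=4,p=6: even sum, acc = 34+24 = 58
i=5,p=3: even sum, acc = 58+15 = 73
i=5,p=4: odd sum, acc = 73-4 = 69
i=5,p=5: even sum, acc = 69+25 = 94
i=5,p=6: odd sum, acc = 94-6 = 88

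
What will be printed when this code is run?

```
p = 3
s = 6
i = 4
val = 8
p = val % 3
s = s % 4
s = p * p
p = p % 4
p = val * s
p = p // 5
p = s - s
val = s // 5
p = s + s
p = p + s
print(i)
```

p = 8%3 = 2
s = 6%4 = 2
s = 2*2 = 4
p = 2%4 = 2
p = 8*4 = 32
p = 32//5 = 6
p = 4-4 = 0
val = 4//5 = 0
p = 4+4 = 8
p = 8+4 = 12

4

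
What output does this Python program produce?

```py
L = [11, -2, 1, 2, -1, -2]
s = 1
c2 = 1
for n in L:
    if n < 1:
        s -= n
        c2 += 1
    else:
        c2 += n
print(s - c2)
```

n=11: not <1; c2=12
n=-2: <1, s = 1-(-2) = 3; c2=13
n=1: not <1; c2=14
n=2: not <1; c2=16
n=-1: <1, s = 3-(-1) = 4; c2=17
n=-2: <1, s = 4-(-2) = 6; c2=18
s-c2 = 6-18 = -12

-12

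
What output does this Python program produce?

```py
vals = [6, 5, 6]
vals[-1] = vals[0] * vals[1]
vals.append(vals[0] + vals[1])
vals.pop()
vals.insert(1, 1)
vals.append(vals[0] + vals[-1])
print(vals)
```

[6, 1, 5, 30, 36]

vals[-1] = vals[0]*vals[1] = 6*5 = 30 → [6, 5, 30]
append vals[0]+vals[1] = 6+5 = 11 → [6, 5, 30, 11]
pop() removes 11 → [6, 5, 30]
insert 1 at 1 → [6, 1, 5, 30]
append vals[0]+vals[-1] = 6+30 = 36 → [6, 1, 5, 30, 36]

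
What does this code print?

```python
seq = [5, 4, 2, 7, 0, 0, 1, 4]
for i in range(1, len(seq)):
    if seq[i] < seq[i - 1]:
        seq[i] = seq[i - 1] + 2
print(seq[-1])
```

19

i=1: 4<5, seq[1] = 5+2 = 7 → [5, 7, 2, 7, 0, 0, 1, 4]
i=2: 2<7, seq[2] = 7+2 = 9 → [5, 7, 9, 7, 0, 0, 1, 4]
i=3: 7<9, seq[3] = 9+2 = 11 → [5, 7, 9, 11, 0, 0, 1, 4]
i=4: 0<11, seq[4] = 11+2 = 13 → [5, 7, 9, 11, 13, 0, 1, 4]
i=5: 0<13, seq[5] = 13+2 = 15 → [5, 7, 9, 11, 13, 15, 1, 4]
i=6: 1<15, seq[6] = 15+2 = 17 → [5, 7, 9, 11, 13, 15, 17, 4]
i=7: 4<17, seq[7] = 17+2 = 19 → [5, 7, 9, 11, 13, 15, 17, 19]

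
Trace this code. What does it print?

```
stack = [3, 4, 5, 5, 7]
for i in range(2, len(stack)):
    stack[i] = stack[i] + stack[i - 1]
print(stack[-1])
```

21

i=2: stack[2] = 5+4 = 9 → [3, 4, 9, 5, 7]
i=3: stack[3] = 5+9 = 14 → [3, 4, 9, 14, 7]
i=4: stack[4] = 7+14 = 21 → [3, 4, 9, 14, 21]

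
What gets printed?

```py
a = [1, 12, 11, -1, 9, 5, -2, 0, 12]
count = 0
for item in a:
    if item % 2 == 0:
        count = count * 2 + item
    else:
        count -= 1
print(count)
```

item=1: not even, count = 0-1 = -1
item=12: even, count = (-1)*2+12 = 10
item=11: not even, count = 10-1 = 9
item=-1: not even, count = 9-1 = 8
item=9: not even, count = 8-1 = 7
item=5: not even, count = 7-1 = 6
item=-2: even, count = 6*2+(-2) = 10
item=0: even, count = 10*2+0 = 20
item=12: even, count = 20*2+12 = 52

52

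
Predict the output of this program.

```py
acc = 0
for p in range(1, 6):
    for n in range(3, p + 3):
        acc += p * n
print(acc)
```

p=1,n=3: acc = 0+3 = 3
p=2,n=3: acc = 3+6 = 9
p=2,n=4: acc = 9+8 = 17
p=3,n=3: acc = 17+9 = 26
p=3,n=4: acc = 26+12 = 38
p=3,n=5: acc = 38+15 = 53
p=4,n=3: acc = 53+12 = 65
p=4,n=4: acc = 65+16 = 81
p=4,n=5: acc = 81+20 = 101
p=4,n=6: acc = 101+24 = 125
p=5,n=3: acc = 125+15 = 140
p=5,n=4: acc = 140+20 = 160
p=5,n=5: acc = 160+25 = 185
p=5,n=6: acc = 185+30 = 215
p=5,n=7: acc = 215+35 = 250

250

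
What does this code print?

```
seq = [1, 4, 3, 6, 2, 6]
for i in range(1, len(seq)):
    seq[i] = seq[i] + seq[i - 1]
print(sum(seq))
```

66

i=1: seq[1] = 4+1 = 5 → [1, 5, 3, 6, 2, 6]
i=2: seq[2] = 3+5 = 8 → [1, 5, 8, 6, 2, 6]
i=3: seq[3] = 6+8 = 14 → [1, 5, 8, 14, 2, 6]
i=4: seq[4] = 2+14 = 16 → [1, 5, 8, 14, 16, 6]
i=5: seq[5] = 6+16 = 22 → [1, 5, 8, 14, 16, 22]
sum = 66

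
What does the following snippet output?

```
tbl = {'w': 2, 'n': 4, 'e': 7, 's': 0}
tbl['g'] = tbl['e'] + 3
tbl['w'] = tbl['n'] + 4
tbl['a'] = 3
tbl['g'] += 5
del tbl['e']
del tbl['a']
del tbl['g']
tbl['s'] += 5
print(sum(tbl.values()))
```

17

tbl['g'] = tbl['e']+3 = 10 → {'w': 2, 'n': 4, 'e': 7, 's': 0, 'g': 10}
tbl['w'] = tbl['n']+4 = 8 → {'w': 8, 'n': 4, 'e': 7, 's': 0, 'g': 10}
tbl['a'] = 3 → {'w': 8, 'n': 4, 'e': 7, 's': 0, 'g': 10, 'a': 3}
tbl['g'] = 10+5 = 15 → {'w': 8, 'n': 4, 'e': 7, 's': 0, 'g': 15, 'a': 3}
del 'e' → {'w': 8, 'n': 4, 's': 0, 'g': 15, 'a': 3}
del 'a' → {'w': 8, 'n': 4, 's': 0, 'g': 15}
del 'g' → {'w': 8, 'n': 4, 's': 0}
tbl['s'] = 0+5 = 5 → {'w': 8, 'n': 4, 's': 5}
sum of values = 17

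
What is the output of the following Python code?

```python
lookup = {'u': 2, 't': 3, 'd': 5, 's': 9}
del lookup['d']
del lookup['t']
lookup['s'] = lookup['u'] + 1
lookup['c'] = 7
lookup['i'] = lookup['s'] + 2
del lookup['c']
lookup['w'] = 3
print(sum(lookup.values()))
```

13

del 'd' → {'u': 2, 't': 3, 's': 9}
del 't' → {'u': 2, 's': 9}
lookup['s'] = lookup['u']+1 = 3 → {'u': 2, 's': 3}
lookup['c'] = 7 → {'u': 2, 's': 3, 'c': 7}
lookup['i'] = lookup['s']+2 = 5 → {'u': 2, 's': 3, 'c': 7, 'i': 5}
del 'c' → {'u': 2, 's': 3, 'i': 5}
lookup['w'] = 3 → {'u': 2, 's': 3, 'i': 5, 'w': 3}
sum of values = 13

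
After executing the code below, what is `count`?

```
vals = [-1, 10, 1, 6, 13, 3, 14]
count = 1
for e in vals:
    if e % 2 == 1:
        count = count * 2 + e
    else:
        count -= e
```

e=-1: odd, count = 1*2+(-1) = 1
e=10: not odd, count = 1-10 = -9
e=1: odd, count = (-9)*2+1 = -17
e=6: not odd, count = (-17)-6 = -23
e=13: odd, count = (-23)*2+13 = -33
e=3: odd, count = (-33)*2+3 = -63
e=14: not odd, count = (-63)-14 = -77

-77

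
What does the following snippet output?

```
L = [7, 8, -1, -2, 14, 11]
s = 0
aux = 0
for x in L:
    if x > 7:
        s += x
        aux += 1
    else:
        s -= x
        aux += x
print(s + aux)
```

36

x=7: not >7, s = 0-7 = -7; aux=7
x=8: >7, s = (-7)+8 = 1; aux=8
x=-1: not >7, s = 1-(-1) = 2; aux=7
x=-2: not >7, s = 2-(-2) = 4; aux=5
x=14: >7, s = 4+14 = 18; aux=6
x=11: >7, s = 18+11 = 29; aux=7
s+aux = 29+7 = 36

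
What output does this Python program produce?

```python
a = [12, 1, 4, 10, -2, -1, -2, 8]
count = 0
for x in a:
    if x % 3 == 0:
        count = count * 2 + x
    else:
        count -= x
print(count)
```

-6

x=12: %3==0, count = 0*2+12 = 12
x=1: not %3==0, count = 12-1 = 11
x=4: not %3==0, count = 11-4 = 7
x=10: not %3==0, count = 7-10 = -3
x=-2: not %3==0, count = (-3)-(-2) = -1
x=-1: not %3==0, count = (-1)-(-1) = 0
x=-2: not %3==0, count = 0-(-2) = 2
x=8: not %3==0, count = 2-8 = -6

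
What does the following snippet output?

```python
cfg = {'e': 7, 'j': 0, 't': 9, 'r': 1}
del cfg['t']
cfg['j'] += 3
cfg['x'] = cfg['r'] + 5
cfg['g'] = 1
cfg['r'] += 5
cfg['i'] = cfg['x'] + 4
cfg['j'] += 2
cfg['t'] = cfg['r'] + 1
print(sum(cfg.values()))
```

42

del 't' → {'e': 7, 'j': 0, 'r': 1}
cfg['j'] = 0+3 = 3 → {'e': 7, 'j': 3, 'r': 1}
cfg['x'] = cfg['r']+5 = 6 → {'e': 7, 'j': 3, 'r': 1, 'x': 6}
cfg['g'] = 1 → {'e': 7, 'j': 3, 'r': 1, 'x': 6, 'g': 1}
cfg['r'] = 1+5 = 6 → {'e': 7, 'j': 3, 'r': 6, 'x': 6, 'g': 1}
cfg['i'] = cfg['x']+4 = 10 → {'e': 7, 'j': 3, 'r': 6, 'x': 6, 'g': 1, 'i': 10}
cfg['j'] = 3+2 = 5 → {'e': 7, 'j': 5, 'r': 6, 'x': 6, 'g': 1, 'i': 10}
cfg['t'] = cfg['r']+1 = 7 → {'e': 7, 'j': 5, 'r': 6, 'x': 6, 'g': 1, 'i': 10, 't': 7}
sum of values = 42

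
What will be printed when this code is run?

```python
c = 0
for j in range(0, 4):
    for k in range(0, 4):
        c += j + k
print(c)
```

48

j=0,k=0: c = 0+0 = 0
j=0,k=1: c = 0+1 = 1
j=0,k=2: c = 1+2 = 3
j=0,k=3: c = 3+3 = 6
j=1,k=0: c = 6+1 = 7
j=1,k=1: c = 7+2 = 9
j=1,k=2: c = 9+3 = 12
j=1,k=3: c = 12+4 = 16
j=2,k=0: c = 16+2 = 18
j=2,k=1: c = 18+3 = 21
j=2,k=2: c = 21+4 = 25
j=2,k=3: c = 25+5 = 30
j=3,k=0: c = 30+3 = 33
j=3,k=1: c = 33+4 = 37
j=3,k=2: c = 37+5 = 42
j=3,k=3: c = 42+6 = 48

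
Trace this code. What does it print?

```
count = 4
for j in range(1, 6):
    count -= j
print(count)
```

-11

j=1: count = 4-1 = 3
j=2: count = 3-2 = 1
j=3: count = 1-3 = -2
j=4: count = (-2)-4 = -6
j=5: count = (-6)-5 = -11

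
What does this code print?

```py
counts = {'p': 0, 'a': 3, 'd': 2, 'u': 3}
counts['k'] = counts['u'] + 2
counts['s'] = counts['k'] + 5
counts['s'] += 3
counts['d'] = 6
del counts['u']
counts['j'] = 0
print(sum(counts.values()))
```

27

counts['k'] = counts['u']+2 = 5 → {'p': 0, 'a': 3, 'd': 2, 'u': 3, 'k': 5}
counts['s'] = counts['k']+5 = 10 → {'p': 0, 'a': 3, 'd': 2, 'u': 3, 'k': 5, 's': 10}
counts['s'] = 10+3 = 13 → {'p': 0, 'a': 3, 'd': 2, 'u': 3, 'k': 5, 's': 13}
counts['d'] = 6 → {'p': 0, 'a': 3, 'd': 6, 'u': 3, 'k': 5, 's': 13}
del 'u' → {'p': 0, 'a': 3, 'd': 6, 'k': 5, 's': 13}
counts['j'] = 0 → {'p': 0, 'a': 3, 'd': 6, 'k': 5, 's': 13, 'j': 0}
sum of values = 27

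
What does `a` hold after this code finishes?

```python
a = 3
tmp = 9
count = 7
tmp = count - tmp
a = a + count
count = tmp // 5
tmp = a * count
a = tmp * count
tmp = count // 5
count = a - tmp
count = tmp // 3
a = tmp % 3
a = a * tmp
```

tmp = 7-9 = -2
a = 3+7 = 10
count = (-2)//5 = -1
tmp = 10*(-1) = -10
a = (-10)*(-1) = 10
tmp = (-1)//5 = -1
count = 10-(-1) = 11
count = (-1)//3 = -1
a = (-1)%3 = 2
a = 2*(-1) = -2

-2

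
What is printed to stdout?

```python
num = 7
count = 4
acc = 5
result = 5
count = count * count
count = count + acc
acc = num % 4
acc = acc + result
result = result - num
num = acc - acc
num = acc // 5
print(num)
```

1

count = 4*4 = 16
count = 16+5 = 21
acc = 7%4 = 3
acc = 3+5 = 8
result = 5-7 = -2
num = 8-8 = 0
num = 8//5 = 1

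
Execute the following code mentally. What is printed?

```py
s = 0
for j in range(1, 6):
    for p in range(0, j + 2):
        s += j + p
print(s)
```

140

j=1,p=0: s = 0+1 = 1
j=1,p=1: s = 1+2 = 3
j=1,p=2: s = 3+3 = 6
j=2,p=0: s = 6+2 = 8
j=2,p=1: s = 8+3 = 11
j=2,p=2: s = 11+4 = 15
j=2,p=3: s = 15+5 = 20
j=3,p=0: s = 20+3 = 23
j=3,p=1: s = 23+4 = 27
j=3,p=2: s = 27+5 = 32
j=3,p=3: s = 32+6 = 38
j=3,p=4: s = 38+7 = 45
j=4,p=0: s = 45+4 = 49
j=4,p=1: s = 49+5 = 54
j=4,p=2: s = 54+6 = 60
j=4,p=3: s = 60+7 = 67
j=4,p=4: s = 67+8 = 75
j=4,p=5: s = 75+9 = 84
j=5,p=0: s = 84+5 = 89
j=5,p=1: s = 89+6 = 95
j=5,p=2: s = 95+7 = 102
j=5,p=3: s = 102+8 = 110
j=5,p=4: s = 110+9 = 119
j=5,p=5: s = 119+10 = 129
j=5,p=6: s = 129+11 = 140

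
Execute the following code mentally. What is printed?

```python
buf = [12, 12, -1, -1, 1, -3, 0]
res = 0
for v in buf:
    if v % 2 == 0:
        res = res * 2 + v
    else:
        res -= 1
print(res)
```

64

v=12: even, res = 0*2+12 = 12
v=12: even, res = 12*2+12 = 36
v=-1: not even, res = 36-1 = 35
v=-1: not even, res = 35-1 = 34
v=1: not even, res = 34-1 = 33
v=-3: not even, res = 33-1 = 32
v=0: even, res = 32*2+0 = 64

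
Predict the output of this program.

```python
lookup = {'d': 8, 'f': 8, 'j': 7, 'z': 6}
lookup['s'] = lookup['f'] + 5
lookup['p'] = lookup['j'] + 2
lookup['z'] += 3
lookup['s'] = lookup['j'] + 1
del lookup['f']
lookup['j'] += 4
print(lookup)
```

lookup['s'] = lookup['f']+5 = 13 → {'d': 8, 'f': 8, 'j': 7, 'z': 6, 's': 13}
lookup['p'] = lookup['j']+2 = 9 → {'d': 8, 'f': 8, 'j': 7, 'z': 6, 's': 13, 'p': 9}
lookup['z'] = 6+3 = 9 → {'d': 8, 'f': 8, 'j': 7, 'z': 9, 's': 13, 'p': 9}
lookup['s'] = lookup['j']+1 = 8 → {'d': 8, 'f': 8, 'j': 7, 'z': 9, 's': 8, 'p': 9}
del 'f' → {'d': 8, 'j': 7, 'z': 9, 's': 8, 'p': 9}
lookup['j'] = 7+4 = 11 → {'d': 8, 'j': 11, 'z': 9, 's': 8, 'p': 9}

{'d': 8, 'j': 11, 'z': 9, 's': 8, 'p': 9}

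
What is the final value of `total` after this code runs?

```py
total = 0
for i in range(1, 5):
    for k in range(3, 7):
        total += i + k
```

i=1,k=3: total = 0+4 = 4
i=1,k=4: total = 4+5 = 9
i=1,k=5: total = 9+6 = 15
i=1,k=6: total = 15+7 = 22
i=2,k=3: total = 22+5 = 27
i=2,k=4: total = 27+6 = 33
i=2,k=5: total = 33+7 = 40
i=2,k=6: total = 40+8 = 48
i=3,k=3: total = 48+6 = 54
i=3,k=4: total = 54+7 = 61
i=3,k=5: total = 61+8 = 69
i=3,k=6: total = 69+9 = 78
i=4,k=3: total = 78+7 = 85
i=4,k=4: total = 85+8 = 93
i=4,k=5: total = 93+9 = 102
i=4,k=6: total = 102+10 = 112

112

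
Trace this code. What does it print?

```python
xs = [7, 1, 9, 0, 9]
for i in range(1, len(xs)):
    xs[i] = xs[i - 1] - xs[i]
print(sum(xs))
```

i=1: xs[1] = 7-1 = 6 → [7, 6, 9, 0, 9]
i=2: xs[2] = 6-9 = -3 → [7, 6, -3, 0, 9]
i=3: xs[3] = (-3)-0 = -3 → [7, 6, -3, -3, 9]
i=4: xs[4] = (-3)-9 = -12 → [7, 6, -3, -3, -12]
sum = -5

-5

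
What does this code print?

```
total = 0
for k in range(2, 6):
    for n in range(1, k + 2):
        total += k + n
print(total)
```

120

k=2,n=1: total = 0+3 = 3
k=2,n=2: total = 3+4 = 7
k=2,n=3: total = 7+5 = 12
k=3,n=1: total = 12+4 = 16
k=3,n=2: total = 16+5 = 21
k=3,n=3: total = 21+6 = 27
k=3,n=4: total = 27+7 = 34
k=4,n=1: total = 34+5 = 39
k=4,n=2: total = 39+6 = 45
k=4,n=3: total = 45+7 = 52
k=4,n=4: total = 52+8 = 60
k=4,n=5: total = 60+9 = 69
k=5,n=1: total = 69+6 = 75
k=5,n=2: total = 75+7 = 82
k=5,n=3: total = 82+8 = 90
k=5,n=4: total = 90+9 = 99
k=5,n=5: total = 99+10 = 109
k=5,n=6: total = 109+11 = 120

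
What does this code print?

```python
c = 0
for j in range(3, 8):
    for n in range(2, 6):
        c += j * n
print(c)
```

j=3,n=2: c = 0+6 = 6
j=3,n=3: c = 6+9 = 15
j=3,n=4: c = 15+12 = 27
j=3,n=5: c = 27+15 = 42
j=4,n=2: c = 42+8 = 50
j=4,n=3: c = 50+12 = 62
j=4,n=4: c = 62+16 = 78
j=4,n=5: c = 78+20 = 98
j=5,n=2: c = 98+10 = 108
j=5,n=3: c = 108+15 = 123
j=5,n=4: c = 123+20 = 143
j=5,n=5: c = 143+25 = 168
j=6,n=2: c = 168+12 = 180
j=6,n=3: c = 180+18 = 198
j=6,n=4: c = 198+24 = 222
j=6,n=5: c = 222+30 = 252
j=7,n=2: c = 252+14 = 266
j=7,n=3: c = 266+21 = 287
j=7,n=4: c = 287+28 = 315
j=7,n=5: c = 315+35 = 350

350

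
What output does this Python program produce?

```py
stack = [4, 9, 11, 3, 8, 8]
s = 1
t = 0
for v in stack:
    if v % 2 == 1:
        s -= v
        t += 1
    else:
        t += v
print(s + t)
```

v=4: not odd; t=4
v=9: odd, s = 1-9 = -8; t=5
v=11: odd, s = (-8)-11 = -19; t=6
v=3: odd, s = (-19)-3 = -22; t=7
v=8: not odd; t=15
v=8: not odd; t=23
s+t = (-22)+23 = 1

1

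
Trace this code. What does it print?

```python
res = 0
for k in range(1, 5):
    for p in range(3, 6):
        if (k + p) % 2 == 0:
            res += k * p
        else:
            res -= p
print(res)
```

k=1,p=3: even sum, res = 0+3 = 3
k=1,p=4: odd sum, res = 3-4 = -1
k=1,p=5: even sum, res = (-1)+5 = 4
k=2,p=3: odd sum, res = 4-3 = 1
k=2,p=4: even sum, res = 1+8 = 9
k=2,p=5: odd sum, res = 9-5 = 4
k=3,p=3: even sum, res = 4+9 = 13
k=3,p=4: odd sum, res = 13-4 = 9
k=3,p=5: even sum, res = 9+15 = 24
k=4,p=3: odd sum, res = 24-3 = 21
k=4,p=4: even sum, res = 21+16 = 37
k=4,p=5: odd sum, res = 37-5 = 32

32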